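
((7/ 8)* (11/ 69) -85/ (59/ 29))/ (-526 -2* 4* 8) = 1356137/ 19215120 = 0.07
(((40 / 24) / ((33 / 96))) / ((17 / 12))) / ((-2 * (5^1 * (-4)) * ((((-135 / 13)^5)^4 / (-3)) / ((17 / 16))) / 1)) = -19004963774880799438801 / 14823364926254852252236644910526275634765625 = -0.00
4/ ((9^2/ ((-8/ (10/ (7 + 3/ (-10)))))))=-536/ 2025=-0.26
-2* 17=-34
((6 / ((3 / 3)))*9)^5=459165024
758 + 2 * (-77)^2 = 12616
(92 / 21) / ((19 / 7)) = 92 / 57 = 1.61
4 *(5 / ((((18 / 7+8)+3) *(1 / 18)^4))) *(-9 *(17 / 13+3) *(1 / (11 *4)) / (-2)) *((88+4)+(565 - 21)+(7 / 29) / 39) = 4036440993984 / 93119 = 43347125.66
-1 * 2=-2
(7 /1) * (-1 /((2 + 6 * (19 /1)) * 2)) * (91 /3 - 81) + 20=1873 /87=21.53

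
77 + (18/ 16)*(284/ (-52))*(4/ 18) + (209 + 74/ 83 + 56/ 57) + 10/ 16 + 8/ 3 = 142588705/ 492024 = 289.80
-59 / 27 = -2.19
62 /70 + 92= 3251 /35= 92.89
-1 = -1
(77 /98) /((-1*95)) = -11 /1330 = -0.01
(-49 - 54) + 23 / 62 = -6363 / 62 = -102.63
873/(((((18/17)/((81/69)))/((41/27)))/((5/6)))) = 338045/276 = 1224.80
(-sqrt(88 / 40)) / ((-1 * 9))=sqrt(55) / 45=0.16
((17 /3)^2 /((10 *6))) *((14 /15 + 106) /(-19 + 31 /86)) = -9966454 /3246075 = -3.07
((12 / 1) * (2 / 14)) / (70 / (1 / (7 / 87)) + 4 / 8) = 2088 / 7469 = 0.28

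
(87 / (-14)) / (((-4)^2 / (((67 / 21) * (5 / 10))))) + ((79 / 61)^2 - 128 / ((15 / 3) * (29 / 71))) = -104258809343 / 1692013120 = -61.62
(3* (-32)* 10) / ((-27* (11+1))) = 80 / 27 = 2.96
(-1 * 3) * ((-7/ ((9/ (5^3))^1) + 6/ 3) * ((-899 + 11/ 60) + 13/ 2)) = -45882923/ 180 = -254905.13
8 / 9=0.89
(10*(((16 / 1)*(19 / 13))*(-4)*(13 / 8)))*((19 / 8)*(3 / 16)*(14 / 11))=-37905 / 44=-861.48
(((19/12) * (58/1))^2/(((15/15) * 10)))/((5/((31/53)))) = 9411631/95400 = 98.65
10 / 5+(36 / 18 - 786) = -782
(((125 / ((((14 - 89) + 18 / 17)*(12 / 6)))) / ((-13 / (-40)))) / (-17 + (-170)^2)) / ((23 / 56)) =-140000 / 638557257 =-0.00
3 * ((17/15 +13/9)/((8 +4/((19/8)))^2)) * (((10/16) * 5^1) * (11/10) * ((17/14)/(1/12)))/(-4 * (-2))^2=1957703/30334976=0.06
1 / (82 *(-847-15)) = -1 / 70684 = -0.00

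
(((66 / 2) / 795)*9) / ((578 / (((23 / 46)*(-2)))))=-99 / 153170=-0.00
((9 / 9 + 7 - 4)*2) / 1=8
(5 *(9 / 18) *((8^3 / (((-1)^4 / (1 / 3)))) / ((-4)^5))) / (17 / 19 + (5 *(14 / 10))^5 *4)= -95 / 15328188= -0.00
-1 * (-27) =27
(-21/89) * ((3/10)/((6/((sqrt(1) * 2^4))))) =-84/445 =-0.19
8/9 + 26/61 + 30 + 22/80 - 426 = -394.41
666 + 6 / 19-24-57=11121 / 19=585.32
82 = 82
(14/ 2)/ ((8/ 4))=7/ 2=3.50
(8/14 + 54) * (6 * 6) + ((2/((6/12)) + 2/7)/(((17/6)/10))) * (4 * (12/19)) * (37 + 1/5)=7655976/2261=3386.10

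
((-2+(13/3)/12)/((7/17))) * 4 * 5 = -5015/63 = -79.60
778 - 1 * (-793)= 1571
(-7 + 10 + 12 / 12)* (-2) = -8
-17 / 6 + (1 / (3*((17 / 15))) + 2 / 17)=-247 / 102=-2.42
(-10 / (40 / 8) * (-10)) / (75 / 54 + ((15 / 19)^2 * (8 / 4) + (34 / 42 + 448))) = 181944 / 4106885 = 0.04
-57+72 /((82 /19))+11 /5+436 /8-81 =-64.62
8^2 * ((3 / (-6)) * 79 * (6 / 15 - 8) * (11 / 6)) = 528352 / 15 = 35223.47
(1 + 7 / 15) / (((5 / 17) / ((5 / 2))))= 187 / 15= 12.47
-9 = -9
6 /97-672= -65178 /97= -671.94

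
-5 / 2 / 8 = -5 / 16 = -0.31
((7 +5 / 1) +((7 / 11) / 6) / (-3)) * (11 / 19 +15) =350612 / 1881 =186.40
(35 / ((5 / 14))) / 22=49 / 11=4.45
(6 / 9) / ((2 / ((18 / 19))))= 6 / 19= 0.32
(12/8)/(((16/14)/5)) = 105/16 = 6.56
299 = 299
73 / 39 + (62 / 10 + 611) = 120719 / 195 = 619.07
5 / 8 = 0.62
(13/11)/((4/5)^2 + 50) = 325/13926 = 0.02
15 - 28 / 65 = 947 / 65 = 14.57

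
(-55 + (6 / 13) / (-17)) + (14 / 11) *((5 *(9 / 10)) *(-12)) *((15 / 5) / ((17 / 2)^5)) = -11173631179 / 203039551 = -55.03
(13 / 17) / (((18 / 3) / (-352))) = -2288 / 51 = -44.86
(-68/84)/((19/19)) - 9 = -206/21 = -9.81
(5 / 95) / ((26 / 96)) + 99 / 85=28533 / 20995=1.36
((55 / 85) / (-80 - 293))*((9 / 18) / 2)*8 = -22 / 6341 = -0.00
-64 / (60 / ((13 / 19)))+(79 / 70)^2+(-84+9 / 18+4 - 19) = -27359153 / 279300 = -97.96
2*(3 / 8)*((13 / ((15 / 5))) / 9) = 13 / 36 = 0.36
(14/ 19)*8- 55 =-933/ 19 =-49.11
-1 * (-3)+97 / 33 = 196 / 33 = 5.94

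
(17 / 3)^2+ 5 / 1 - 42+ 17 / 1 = 109 / 9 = 12.11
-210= -210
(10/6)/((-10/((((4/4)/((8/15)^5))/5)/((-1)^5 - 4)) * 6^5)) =125/6291456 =0.00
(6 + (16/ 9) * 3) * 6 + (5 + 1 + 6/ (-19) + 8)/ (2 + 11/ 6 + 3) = 54532/ 779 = 70.00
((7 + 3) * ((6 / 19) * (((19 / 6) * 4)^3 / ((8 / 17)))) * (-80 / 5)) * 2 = -3927680 / 9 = -436408.89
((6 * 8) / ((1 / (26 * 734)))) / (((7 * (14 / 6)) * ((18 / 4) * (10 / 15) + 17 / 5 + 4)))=264240 / 49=5392.65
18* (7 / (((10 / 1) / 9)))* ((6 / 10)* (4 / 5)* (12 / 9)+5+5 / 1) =150822 / 125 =1206.58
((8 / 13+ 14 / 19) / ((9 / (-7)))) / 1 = -2338 / 2223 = -1.05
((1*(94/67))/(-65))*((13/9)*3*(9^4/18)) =-11421/335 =-34.09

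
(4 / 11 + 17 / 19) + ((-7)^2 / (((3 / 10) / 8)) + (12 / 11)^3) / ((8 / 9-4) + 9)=299380747 / 1340317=223.37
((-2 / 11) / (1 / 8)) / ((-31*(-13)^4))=16 / 9739301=0.00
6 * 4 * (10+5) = 360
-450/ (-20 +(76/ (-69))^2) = 1071225/ 44722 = 23.95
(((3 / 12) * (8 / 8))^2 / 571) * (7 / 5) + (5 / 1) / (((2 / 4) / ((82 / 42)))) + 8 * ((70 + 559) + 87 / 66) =53415361457 / 10552080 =5062.07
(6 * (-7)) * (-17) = 714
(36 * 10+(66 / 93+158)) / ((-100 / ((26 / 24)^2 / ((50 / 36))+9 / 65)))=-513957 / 100750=-5.10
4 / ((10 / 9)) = 18 / 5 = 3.60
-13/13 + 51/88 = -0.42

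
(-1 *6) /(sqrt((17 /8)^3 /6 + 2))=-3.16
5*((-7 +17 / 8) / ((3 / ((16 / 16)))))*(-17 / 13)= 85 / 8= 10.62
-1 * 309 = -309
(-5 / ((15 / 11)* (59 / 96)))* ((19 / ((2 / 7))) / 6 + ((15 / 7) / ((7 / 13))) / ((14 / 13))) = -90728 / 1029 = -88.17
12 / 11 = 1.09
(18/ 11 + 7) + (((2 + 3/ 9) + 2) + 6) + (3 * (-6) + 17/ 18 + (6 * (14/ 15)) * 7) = 40703/ 990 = 41.11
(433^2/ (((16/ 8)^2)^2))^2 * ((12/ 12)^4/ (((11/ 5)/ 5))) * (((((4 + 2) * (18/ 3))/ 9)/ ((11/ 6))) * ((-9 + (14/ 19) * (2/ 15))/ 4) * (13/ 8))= -5796761193078505/ 2354176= -2462331275.60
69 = 69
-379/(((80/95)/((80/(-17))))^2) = -3420475/289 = -11835.55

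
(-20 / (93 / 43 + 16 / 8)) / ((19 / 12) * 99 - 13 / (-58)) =-99760 / 3259411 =-0.03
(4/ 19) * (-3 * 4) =-48/ 19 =-2.53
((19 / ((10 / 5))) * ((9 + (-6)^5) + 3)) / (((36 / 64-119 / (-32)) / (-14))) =33043584 / 137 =241194.04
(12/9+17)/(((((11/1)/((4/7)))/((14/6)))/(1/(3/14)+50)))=3280/27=121.48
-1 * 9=-9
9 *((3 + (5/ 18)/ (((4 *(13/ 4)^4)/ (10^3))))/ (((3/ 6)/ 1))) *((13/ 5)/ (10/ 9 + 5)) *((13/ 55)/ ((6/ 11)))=2793441/ 232375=12.02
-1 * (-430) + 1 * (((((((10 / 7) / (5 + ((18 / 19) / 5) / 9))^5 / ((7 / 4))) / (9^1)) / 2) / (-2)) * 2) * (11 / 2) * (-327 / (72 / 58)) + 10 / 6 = 33867151929585703652915 / 78441140491138032111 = 431.75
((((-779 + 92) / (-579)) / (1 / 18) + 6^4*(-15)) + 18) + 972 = -3556728 / 193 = -18428.64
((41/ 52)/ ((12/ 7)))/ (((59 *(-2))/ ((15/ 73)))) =-1435/ 1791712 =-0.00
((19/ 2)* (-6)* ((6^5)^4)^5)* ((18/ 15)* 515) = -23013801831413497738162011350909744786241424345120308304976253087331906305682046976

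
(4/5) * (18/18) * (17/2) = 34/5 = 6.80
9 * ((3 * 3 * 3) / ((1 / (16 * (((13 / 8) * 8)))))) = 50544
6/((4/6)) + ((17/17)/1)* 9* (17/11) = 252/11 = 22.91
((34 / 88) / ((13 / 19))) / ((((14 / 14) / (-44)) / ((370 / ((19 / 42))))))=-264180 / 13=-20321.54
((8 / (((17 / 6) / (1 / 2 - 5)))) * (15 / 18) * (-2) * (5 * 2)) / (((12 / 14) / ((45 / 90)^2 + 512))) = 2151450 / 17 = 126555.88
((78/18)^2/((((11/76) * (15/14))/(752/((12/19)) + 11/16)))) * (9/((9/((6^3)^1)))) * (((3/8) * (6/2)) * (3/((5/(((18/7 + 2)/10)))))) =2644142904/275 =9615065.11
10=10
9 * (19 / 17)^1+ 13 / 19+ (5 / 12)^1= 43255 / 3876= 11.16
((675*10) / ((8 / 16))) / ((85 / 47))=126900 / 17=7464.71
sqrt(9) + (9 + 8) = 20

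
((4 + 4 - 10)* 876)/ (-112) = 219/ 14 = 15.64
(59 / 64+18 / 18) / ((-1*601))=-123 / 38464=-0.00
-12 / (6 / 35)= -70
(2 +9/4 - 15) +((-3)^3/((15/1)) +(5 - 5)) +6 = -131/20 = -6.55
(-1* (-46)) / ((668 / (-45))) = -1035 / 334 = -3.10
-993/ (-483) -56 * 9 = -80813/ 161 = -501.94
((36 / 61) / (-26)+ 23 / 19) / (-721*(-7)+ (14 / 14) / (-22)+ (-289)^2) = 0.00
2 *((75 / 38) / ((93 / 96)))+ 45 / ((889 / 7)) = 331305 / 74803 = 4.43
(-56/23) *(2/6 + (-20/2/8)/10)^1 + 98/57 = 1589/1311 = 1.21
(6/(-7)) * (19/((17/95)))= -10830/119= -91.01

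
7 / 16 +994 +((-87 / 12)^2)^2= 961857 / 256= 3757.25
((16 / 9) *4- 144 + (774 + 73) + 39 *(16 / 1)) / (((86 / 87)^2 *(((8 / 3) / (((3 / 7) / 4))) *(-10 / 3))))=-272642949 / 16567040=-16.46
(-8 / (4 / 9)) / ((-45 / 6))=12 / 5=2.40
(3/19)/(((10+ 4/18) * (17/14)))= 189/14858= 0.01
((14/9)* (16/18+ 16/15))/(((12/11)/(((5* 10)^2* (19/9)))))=32186000/2187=14716.96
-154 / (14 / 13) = -143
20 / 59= 0.34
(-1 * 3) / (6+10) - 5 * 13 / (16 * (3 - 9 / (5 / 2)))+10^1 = 199 / 12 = 16.58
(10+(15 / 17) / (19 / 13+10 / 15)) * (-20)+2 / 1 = -291078 / 1411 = -206.29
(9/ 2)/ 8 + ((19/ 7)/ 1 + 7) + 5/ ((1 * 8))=1221/ 112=10.90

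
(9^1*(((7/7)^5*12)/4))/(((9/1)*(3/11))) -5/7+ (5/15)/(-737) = 159185/15477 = 10.29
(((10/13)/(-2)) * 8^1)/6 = -20/39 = -0.51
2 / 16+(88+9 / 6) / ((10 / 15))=1075 / 8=134.38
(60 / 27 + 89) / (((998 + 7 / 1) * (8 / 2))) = 821 / 36180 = 0.02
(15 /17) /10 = 3 /34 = 0.09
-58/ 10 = -29/ 5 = -5.80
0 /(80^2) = 0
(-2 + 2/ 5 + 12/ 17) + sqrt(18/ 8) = 103/ 170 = 0.61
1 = 1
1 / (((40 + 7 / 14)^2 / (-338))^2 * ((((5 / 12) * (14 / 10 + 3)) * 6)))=1827904 / 473513931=0.00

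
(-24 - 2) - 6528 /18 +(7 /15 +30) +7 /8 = -14293 /40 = -357.32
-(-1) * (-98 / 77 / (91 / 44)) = -8 / 13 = -0.62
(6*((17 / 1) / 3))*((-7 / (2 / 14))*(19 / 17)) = -1862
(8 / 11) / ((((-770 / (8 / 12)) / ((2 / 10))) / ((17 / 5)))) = -136 / 317625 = -0.00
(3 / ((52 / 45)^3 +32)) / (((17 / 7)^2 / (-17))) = -13395375 / 51962336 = -0.26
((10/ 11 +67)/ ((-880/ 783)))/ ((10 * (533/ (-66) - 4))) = 1754703/ 3506800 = 0.50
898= 898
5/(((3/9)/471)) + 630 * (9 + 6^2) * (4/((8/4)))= 63765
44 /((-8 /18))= -99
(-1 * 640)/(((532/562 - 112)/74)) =6654080/15603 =426.46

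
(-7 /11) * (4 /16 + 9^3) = -20419 /44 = -464.07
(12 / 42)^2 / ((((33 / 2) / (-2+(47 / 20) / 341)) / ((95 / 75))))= -172178 / 13784925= -0.01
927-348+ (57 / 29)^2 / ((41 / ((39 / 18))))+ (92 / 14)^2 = 2103134365 / 3379138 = 622.39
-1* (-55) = 55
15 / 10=3 / 2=1.50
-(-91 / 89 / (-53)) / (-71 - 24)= 91 / 448115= 0.00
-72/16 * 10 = -45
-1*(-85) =85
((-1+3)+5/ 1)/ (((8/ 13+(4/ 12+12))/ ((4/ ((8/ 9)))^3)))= 199017/ 4040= 49.26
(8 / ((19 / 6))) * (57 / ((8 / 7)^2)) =441 / 4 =110.25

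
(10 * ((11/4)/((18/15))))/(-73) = -275/876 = -0.31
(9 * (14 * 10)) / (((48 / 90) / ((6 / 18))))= 1575 / 2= 787.50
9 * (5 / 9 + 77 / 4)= 178.25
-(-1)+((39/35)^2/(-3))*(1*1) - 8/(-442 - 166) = 55793/93100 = 0.60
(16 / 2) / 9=8 / 9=0.89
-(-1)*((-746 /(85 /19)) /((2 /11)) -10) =-78807 /85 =-927.14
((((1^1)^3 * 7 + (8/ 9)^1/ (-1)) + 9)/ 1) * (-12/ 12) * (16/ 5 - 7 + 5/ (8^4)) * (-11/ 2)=-315.72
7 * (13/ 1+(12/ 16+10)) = 665/ 4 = 166.25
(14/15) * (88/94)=616/705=0.87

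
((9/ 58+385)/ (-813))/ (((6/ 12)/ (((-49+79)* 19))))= -4244410/ 7859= -540.07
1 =1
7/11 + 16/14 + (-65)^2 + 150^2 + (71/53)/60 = 6544324627/244860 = 26726.80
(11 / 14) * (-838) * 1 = -4609 / 7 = -658.43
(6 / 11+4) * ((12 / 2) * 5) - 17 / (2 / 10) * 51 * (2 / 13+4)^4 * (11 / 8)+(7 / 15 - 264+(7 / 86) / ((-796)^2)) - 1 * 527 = -455864147041626433613 / 256792266313440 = -1775225.37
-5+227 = 222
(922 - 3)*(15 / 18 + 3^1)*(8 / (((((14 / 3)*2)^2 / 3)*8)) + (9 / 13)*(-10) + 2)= -1053151025 / 61152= -17221.86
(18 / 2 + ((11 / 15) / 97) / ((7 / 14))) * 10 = 26234 / 291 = 90.15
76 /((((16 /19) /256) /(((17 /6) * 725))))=142378400 /3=47459466.67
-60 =-60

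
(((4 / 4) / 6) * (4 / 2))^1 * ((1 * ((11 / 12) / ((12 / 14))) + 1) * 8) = 149 / 27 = 5.52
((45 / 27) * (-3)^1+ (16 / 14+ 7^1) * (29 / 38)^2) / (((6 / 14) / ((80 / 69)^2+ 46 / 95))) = -56649911 / 51561630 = -1.10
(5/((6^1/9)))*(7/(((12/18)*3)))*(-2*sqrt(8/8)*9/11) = -945/22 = -42.95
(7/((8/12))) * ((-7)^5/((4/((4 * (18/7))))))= -453789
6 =6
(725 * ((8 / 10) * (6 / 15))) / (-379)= -232 / 379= -0.61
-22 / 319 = -2 / 29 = -0.07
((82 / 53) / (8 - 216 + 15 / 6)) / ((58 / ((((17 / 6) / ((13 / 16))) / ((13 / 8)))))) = -89216 / 320275449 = -0.00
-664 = -664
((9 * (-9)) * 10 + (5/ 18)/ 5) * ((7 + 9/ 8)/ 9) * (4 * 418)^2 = -165574577740/ 81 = -2044130589.38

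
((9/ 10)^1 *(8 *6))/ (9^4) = 8/ 1215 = 0.01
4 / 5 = 0.80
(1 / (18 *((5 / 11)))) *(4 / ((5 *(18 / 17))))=187 / 2025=0.09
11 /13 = 0.85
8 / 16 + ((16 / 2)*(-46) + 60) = -615 / 2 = -307.50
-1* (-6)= 6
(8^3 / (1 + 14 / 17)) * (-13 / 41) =-113152 / 1271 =-89.03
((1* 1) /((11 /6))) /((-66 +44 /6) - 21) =-18 /2629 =-0.01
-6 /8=-3 /4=-0.75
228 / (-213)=-76 / 71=-1.07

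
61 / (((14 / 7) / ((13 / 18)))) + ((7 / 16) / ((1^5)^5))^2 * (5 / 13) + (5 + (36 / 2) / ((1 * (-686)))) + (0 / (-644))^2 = 278157595 / 10273536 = 27.08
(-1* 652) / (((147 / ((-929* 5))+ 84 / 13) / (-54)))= 236226120 / 43141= 5475.68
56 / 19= 2.95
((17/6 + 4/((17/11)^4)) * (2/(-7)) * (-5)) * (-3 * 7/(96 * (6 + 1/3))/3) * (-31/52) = 274542355/7921799808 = 0.03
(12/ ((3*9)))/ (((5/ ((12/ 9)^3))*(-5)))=-256/ 6075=-0.04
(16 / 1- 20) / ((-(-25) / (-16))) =64 / 25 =2.56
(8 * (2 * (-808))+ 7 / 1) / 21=-4307 / 7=-615.29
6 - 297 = -291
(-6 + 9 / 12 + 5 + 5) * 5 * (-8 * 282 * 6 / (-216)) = 4465 / 3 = 1488.33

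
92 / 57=1.61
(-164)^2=26896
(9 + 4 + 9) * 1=22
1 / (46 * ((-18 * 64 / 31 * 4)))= -31 / 211968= -0.00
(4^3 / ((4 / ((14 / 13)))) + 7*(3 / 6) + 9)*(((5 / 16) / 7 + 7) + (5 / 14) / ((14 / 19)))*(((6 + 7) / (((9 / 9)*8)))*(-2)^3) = -4563019 / 1568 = -2910.09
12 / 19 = 0.63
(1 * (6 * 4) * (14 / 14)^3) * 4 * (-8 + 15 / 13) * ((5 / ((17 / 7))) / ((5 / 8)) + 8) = -1640448 / 221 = -7422.84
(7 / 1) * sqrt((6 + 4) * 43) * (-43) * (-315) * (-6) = -568890 * sqrt(430) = -11796754.12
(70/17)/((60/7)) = 49/102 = 0.48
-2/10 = -1/5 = -0.20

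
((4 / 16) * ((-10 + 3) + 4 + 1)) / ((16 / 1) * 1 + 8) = -0.02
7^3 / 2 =343 / 2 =171.50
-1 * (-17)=17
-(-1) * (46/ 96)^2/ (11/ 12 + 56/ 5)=2645/ 139584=0.02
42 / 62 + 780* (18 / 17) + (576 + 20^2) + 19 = 959962 / 527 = 1821.56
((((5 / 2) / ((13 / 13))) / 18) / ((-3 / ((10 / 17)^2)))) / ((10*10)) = -5 / 31212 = -0.00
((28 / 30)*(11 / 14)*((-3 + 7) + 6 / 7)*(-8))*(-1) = 2992 / 105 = 28.50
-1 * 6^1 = -6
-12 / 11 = -1.09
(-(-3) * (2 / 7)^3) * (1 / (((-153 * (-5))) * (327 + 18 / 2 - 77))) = 8 / 22653435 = 0.00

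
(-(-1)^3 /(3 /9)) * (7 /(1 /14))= 294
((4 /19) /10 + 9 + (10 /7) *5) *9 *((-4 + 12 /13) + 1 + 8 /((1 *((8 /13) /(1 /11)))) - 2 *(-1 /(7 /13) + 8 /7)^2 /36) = -1251946779 /9319310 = -134.34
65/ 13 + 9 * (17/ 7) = 188/ 7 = 26.86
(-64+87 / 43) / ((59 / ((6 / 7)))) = -0.90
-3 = -3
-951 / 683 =-1.39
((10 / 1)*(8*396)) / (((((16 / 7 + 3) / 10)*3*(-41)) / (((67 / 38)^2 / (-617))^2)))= -930981790200 / 75261056863373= -0.01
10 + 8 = 18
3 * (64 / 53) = 192 / 53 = 3.62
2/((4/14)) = 7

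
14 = 14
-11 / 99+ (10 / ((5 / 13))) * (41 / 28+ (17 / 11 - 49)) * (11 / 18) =-61391 / 84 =-730.85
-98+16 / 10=-482 / 5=-96.40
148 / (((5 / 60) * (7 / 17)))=30192 / 7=4313.14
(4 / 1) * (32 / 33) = 128 / 33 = 3.88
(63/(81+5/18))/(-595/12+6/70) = -68040/4344901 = -0.02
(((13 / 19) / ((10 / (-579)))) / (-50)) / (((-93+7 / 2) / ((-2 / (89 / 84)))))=632268 / 37836125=0.02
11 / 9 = 1.22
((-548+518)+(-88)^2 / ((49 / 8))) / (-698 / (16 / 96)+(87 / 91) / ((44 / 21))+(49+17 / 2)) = -0.30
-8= -8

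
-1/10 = -0.10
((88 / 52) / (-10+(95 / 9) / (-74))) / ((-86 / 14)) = 14652 / 539435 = 0.03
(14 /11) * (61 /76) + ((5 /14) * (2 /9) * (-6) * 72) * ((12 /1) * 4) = -4812371 /2926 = -1644.69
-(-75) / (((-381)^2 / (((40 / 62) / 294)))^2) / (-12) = -625 / 437580499672750329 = -0.00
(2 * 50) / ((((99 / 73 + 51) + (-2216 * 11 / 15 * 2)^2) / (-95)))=-0.00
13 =13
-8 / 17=-0.47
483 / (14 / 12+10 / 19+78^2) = 55062 / 693769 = 0.08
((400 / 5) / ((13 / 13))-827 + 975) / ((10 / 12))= 1368 / 5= 273.60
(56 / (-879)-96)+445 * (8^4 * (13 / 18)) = 3471116920 / 2637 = 1316312.83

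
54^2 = 2916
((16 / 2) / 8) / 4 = 1 / 4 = 0.25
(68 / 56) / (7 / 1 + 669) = 17 / 9464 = 0.00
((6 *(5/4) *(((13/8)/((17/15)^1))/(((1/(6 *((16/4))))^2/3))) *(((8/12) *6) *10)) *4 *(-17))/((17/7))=-353808000/17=-20812235.29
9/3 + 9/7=4.29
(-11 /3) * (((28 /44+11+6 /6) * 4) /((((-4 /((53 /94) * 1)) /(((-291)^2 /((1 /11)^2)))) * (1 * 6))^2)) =-1518257628347392713 /141376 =-10739146873213.22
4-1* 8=-4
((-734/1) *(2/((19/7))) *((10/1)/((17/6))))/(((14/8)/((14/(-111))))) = 137.58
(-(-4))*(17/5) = 13.60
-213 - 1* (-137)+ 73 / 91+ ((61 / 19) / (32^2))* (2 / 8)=-532544081 / 7081984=-75.20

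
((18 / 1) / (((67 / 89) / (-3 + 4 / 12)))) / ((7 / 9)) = -81.98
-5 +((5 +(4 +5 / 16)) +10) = 229 / 16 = 14.31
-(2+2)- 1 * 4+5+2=-1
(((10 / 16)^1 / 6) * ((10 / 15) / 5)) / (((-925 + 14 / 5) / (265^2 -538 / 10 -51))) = -116867 / 110664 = -1.06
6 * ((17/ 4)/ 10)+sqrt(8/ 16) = sqrt(2)/ 2+51/ 20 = 3.26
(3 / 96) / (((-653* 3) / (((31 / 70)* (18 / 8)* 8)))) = -93 / 731360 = -0.00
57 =57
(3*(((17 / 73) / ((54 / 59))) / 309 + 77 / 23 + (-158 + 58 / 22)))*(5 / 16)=-234235130605 / 1643593248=-142.51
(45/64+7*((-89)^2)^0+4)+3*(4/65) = 11.89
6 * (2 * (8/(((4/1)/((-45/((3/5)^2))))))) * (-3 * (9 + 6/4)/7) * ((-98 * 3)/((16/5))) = -2480625/2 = -1240312.50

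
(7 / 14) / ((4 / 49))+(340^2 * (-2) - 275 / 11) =-1849751 / 8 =-231218.88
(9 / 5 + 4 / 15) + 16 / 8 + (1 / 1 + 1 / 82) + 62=82507 / 1230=67.08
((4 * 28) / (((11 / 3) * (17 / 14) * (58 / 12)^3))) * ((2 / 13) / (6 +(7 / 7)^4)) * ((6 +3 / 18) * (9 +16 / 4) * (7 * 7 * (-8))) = -701761536 / 4560743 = -153.87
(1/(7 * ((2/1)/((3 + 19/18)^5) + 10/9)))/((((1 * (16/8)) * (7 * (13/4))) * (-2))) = -18657644337/13227131834098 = -0.00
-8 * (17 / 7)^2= -2312 / 49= -47.18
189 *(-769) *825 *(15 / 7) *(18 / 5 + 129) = -34070525775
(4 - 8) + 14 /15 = -46 /15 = -3.07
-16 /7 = -2.29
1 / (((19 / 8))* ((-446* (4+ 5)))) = -4 / 38133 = -0.00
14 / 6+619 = 1864 / 3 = 621.33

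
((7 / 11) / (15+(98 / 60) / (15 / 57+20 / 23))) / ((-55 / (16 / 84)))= -360 / 2685793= -0.00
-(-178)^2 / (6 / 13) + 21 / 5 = -1029667 / 15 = -68644.47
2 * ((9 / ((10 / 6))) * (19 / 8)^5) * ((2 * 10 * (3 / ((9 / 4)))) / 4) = 22284891 / 4096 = 5440.65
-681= -681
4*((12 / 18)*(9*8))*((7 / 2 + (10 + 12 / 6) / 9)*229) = 212512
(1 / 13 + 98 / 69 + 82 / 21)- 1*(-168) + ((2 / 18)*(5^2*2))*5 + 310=9629093 / 18837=511.18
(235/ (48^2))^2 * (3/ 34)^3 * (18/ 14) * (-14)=-165675/ 1287913472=-0.00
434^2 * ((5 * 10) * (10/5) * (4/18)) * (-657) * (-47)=129249887200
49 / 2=24.50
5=5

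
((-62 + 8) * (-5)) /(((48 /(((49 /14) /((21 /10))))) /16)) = 150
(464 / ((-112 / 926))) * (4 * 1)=-107416 / 7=-15345.14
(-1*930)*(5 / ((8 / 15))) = -8718.75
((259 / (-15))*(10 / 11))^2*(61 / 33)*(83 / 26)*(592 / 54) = 201061612976 / 12613887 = 15939.70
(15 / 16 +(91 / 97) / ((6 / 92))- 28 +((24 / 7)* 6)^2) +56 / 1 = 106430557 / 228144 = 466.51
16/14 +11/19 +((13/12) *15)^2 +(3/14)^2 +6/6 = 3974703/14896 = 266.83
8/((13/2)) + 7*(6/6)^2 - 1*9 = -10/13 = -0.77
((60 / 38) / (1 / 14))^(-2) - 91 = -16052039 / 176400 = -91.00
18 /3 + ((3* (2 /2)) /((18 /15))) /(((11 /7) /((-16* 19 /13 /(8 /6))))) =-3132 /143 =-21.90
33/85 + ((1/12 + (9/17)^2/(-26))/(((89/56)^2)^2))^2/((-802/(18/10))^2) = 86721386369903208682484439741/223373267547649271331033304225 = 0.39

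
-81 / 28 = -2.89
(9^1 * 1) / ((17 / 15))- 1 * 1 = 118 / 17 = 6.94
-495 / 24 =-165 / 8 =-20.62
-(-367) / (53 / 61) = 22387 / 53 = 422.40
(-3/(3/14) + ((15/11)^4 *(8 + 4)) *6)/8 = 1720013/58564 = 29.37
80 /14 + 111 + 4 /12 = 2458 /21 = 117.05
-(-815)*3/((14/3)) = 7335/14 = 523.93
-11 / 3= -3.67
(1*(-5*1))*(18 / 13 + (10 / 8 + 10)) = -3285 / 52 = -63.17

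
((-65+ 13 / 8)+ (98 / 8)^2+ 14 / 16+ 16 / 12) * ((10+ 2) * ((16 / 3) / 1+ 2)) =46937 / 6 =7822.83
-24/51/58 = -0.01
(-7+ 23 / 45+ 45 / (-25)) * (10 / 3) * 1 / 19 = -746 / 513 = -1.45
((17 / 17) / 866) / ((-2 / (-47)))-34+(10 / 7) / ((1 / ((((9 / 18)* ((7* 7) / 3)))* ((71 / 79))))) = -9641297 / 410484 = -23.49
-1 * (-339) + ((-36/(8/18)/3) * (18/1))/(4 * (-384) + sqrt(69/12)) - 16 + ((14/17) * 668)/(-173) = 972 * sqrt(23)/9437161 + 8885290481095/27754690501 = 320.14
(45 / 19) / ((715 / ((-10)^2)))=900 / 2717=0.33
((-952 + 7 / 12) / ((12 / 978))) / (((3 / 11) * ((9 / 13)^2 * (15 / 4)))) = -3459545089 / 21870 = -158186.79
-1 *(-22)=22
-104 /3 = -34.67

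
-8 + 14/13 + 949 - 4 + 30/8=48975/52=941.83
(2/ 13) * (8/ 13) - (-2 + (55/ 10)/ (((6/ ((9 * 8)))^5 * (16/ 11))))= -940893.91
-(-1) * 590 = 590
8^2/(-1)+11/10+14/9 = -5521/90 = -61.34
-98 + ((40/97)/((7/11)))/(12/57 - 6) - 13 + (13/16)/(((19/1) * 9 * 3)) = -619243733/5573232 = -111.11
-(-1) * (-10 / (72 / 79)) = -395 / 36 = -10.97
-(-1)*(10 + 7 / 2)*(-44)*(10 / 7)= -5940 / 7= -848.57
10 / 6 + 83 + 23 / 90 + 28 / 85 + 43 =39245 / 306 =128.25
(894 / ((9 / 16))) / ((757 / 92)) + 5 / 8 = 3520603 / 18168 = 193.78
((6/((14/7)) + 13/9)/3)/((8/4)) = 20/27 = 0.74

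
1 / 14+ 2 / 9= 37 / 126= 0.29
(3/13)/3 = 1/13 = 0.08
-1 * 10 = -10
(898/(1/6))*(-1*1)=-5388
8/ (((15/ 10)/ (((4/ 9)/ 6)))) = 32/ 81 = 0.40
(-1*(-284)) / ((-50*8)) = -71 / 100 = -0.71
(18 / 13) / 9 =2 / 13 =0.15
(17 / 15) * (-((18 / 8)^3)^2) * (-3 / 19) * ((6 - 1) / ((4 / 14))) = 406.31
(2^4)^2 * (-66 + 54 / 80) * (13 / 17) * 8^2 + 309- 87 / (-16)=-1112668557 / 1360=-818138.64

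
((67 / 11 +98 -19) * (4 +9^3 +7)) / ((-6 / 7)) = -808080 / 11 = -73461.82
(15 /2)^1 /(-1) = -15 /2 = -7.50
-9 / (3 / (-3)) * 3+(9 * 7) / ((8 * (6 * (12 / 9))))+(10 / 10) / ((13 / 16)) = 24307 / 832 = 29.22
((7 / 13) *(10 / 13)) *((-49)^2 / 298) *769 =64622915 / 25181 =2566.34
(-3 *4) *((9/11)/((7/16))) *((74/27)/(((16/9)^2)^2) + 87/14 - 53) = 288051741/275968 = 1043.79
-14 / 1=-14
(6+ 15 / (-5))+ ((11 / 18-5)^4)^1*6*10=194776649 / 8748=22265.28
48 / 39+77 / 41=1657 / 533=3.11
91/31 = 2.94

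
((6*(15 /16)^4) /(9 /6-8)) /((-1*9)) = 16875 /212992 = 0.08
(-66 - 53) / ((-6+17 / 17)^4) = -119 / 625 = -0.19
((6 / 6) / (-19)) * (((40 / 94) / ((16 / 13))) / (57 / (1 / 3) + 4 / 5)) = -325 / 3068348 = -0.00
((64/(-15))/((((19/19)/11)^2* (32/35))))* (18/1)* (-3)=30492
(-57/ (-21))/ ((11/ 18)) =342/ 77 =4.44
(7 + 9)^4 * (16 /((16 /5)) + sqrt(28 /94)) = 65536 * sqrt(658) /47 + 327680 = 363448.03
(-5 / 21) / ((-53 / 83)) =415 / 1113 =0.37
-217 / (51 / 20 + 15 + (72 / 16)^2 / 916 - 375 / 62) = -123238640 / 6544551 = -18.83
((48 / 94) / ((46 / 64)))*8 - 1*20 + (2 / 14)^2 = -757243 / 52969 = -14.30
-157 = -157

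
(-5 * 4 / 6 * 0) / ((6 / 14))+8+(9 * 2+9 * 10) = 116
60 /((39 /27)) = 540 /13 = 41.54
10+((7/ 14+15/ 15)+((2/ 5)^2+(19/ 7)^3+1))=560069/ 17150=32.66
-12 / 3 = -4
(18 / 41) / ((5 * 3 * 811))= 6 / 166255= 0.00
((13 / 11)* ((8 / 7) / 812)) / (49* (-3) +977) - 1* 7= -45408042 / 6486865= -7.00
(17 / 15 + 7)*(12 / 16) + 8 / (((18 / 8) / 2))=1189 / 90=13.21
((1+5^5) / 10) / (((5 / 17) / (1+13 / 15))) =247996 / 125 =1983.97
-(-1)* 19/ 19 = 1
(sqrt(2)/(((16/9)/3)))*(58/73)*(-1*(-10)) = 3915*sqrt(2)/292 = 18.96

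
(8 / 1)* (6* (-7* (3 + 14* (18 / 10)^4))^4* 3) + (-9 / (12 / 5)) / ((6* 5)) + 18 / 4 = 213471830088428322949282787 / 1220703125000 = 174876123208440.48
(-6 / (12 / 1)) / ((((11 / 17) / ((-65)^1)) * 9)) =1105 / 198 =5.58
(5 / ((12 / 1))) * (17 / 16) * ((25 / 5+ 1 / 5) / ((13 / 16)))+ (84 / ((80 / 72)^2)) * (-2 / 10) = -8081 / 750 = -10.77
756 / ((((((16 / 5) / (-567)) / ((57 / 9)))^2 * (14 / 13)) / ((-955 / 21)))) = -5145907937625 / 128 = -40202405762.70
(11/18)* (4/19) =22/171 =0.13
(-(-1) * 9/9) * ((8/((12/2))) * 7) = 28/3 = 9.33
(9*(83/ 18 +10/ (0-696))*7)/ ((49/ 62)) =148769/ 406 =366.43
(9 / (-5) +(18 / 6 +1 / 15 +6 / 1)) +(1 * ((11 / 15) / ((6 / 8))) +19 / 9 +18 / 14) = 3667 / 315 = 11.64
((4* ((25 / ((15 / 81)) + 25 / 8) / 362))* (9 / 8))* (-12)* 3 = -89505 / 1448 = -61.81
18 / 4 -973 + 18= -1901 / 2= -950.50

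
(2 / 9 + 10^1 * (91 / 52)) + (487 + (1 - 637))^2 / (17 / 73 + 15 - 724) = -6333527 / 465660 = -13.60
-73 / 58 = -1.26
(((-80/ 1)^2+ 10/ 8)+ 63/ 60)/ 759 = 21341/ 2530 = 8.44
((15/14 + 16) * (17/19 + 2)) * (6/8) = 39435/1064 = 37.06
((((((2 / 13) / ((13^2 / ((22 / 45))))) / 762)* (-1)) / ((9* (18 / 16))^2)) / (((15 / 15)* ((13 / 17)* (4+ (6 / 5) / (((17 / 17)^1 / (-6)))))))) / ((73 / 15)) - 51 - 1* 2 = -828682957043027 / 15635527491519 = -53.00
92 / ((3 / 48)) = 1472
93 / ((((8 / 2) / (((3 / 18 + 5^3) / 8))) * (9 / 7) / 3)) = 162967 / 192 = 848.79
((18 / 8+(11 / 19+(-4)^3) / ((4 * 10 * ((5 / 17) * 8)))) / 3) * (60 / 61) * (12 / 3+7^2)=507899 / 18544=27.39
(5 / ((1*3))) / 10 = 1 / 6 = 0.17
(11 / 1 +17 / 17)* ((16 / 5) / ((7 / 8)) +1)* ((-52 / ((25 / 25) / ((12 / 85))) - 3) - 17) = -1527.98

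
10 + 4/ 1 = 14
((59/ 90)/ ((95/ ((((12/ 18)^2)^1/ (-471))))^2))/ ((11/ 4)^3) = 30208/ 9713251033212375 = 0.00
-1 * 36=-36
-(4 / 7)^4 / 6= -128 / 7203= -0.02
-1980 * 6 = -11880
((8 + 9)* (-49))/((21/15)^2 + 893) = -0.93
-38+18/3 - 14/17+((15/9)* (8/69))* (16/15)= -344342/10557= -32.62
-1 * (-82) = 82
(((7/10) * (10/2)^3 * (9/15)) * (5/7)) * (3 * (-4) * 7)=-3150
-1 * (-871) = 871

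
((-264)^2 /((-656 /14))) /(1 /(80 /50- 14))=3781008 /205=18443.94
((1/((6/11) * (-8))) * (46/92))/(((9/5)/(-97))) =5335/864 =6.17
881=881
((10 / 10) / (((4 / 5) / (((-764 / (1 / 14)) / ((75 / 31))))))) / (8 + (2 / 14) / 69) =-13345934 / 19325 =-690.60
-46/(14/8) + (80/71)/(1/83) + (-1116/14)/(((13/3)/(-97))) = 11963246/6461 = 1851.61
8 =8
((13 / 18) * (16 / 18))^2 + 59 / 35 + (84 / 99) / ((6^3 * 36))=42395237 / 20207880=2.10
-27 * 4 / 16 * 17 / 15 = -153 / 20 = -7.65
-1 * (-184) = 184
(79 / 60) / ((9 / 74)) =2923 / 270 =10.83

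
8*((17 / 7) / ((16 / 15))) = 255 / 14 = 18.21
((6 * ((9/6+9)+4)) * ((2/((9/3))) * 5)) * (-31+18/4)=-7685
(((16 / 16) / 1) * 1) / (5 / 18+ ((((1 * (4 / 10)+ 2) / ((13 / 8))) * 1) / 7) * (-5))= -1638 / 1273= -1.29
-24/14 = -12/7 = -1.71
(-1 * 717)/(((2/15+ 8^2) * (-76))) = 10755/73112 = 0.15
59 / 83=0.71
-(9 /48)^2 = -9 /256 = -0.04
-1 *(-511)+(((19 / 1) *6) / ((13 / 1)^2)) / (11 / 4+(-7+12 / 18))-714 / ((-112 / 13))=34514573 / 58136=593.69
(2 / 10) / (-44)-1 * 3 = -661 / 220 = -3.00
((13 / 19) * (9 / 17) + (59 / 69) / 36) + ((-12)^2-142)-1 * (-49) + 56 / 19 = 43593385 / 802332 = 54.33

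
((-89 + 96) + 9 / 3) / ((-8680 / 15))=-15 / 868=-0.02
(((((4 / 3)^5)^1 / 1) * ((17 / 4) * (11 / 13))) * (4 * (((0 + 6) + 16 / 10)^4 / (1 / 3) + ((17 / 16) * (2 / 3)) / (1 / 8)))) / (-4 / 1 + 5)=276580097024 / 455625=607034.51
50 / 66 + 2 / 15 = 49 / 55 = 0.89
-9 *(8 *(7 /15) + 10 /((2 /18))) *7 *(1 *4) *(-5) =118104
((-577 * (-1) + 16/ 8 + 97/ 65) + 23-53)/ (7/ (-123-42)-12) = -1180806/ 25831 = -45.71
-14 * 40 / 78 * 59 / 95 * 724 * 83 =-198543968 / 741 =-267940.58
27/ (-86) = -27/ 86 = -0.31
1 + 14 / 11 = 25 / 11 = 2.27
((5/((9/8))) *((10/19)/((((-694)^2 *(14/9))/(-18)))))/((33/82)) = -24600/176158367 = -0.00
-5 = -5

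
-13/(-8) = 13/8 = 1.62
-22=-22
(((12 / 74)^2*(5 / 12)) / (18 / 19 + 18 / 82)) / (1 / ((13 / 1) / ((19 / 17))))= 45305 / 414807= 0.11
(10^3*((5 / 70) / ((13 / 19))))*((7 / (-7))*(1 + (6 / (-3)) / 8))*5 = -35625 / 91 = -391.48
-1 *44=-44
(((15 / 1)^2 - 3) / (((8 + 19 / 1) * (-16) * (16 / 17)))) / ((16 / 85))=-53465 / 18432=-2.90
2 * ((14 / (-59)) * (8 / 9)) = -224 / 531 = -0.42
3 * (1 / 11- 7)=-228 / 11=-20.73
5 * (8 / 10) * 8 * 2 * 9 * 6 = 3456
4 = 4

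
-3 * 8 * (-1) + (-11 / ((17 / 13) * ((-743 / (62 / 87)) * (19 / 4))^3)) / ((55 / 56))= 3779333085214774029736 / 157472211883486243815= 24.00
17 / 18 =0.94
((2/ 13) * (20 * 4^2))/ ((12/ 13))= 160/ 3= 53.33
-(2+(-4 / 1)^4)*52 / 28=-3354 / 7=-479.14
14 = 14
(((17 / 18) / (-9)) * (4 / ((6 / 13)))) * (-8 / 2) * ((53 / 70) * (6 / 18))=23426 / 25515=0.92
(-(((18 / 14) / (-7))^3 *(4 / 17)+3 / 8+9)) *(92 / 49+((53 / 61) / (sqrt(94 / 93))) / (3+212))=-3449520381 / 196003234 - 7948894791 *sqrt(8742) / 19725285461840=-17.64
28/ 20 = 7/ 5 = 1.40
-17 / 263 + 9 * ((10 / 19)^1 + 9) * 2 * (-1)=-857177 / 4997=-171.54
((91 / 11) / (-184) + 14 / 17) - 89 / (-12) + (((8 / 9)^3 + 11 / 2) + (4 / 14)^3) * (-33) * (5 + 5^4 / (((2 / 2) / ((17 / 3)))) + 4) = -6276031752861539 / 8603617176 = -729464.32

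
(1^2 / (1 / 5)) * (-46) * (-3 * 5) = 3450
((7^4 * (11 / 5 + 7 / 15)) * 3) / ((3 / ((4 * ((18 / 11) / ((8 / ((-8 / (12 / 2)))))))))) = -76832 / 11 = -6984.73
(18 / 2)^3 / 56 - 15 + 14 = 673 / 56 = 12.02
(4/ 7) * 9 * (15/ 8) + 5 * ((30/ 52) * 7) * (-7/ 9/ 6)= 23015/ 3276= 7.03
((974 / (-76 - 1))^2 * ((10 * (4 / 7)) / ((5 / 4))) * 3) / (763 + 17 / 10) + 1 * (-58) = -5832310206 / 105791147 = -55.13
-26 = -26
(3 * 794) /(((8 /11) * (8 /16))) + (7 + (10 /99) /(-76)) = 6557.50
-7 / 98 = -1 / 14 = -0.07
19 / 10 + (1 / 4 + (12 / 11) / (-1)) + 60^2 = 3601.06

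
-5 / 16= -0.31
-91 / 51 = -1.78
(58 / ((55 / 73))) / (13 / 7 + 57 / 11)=14819 / 1355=10.94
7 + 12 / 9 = 25 / 3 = 8.33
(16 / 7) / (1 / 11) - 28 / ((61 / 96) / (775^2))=-11301349264 / 427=-26466860.10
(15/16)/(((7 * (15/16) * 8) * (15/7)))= 1/120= 0.01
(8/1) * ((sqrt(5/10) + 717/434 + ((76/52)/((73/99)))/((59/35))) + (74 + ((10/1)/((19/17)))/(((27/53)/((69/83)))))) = 4 * sqrt(2) + 126131893943876/172445617071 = 737.09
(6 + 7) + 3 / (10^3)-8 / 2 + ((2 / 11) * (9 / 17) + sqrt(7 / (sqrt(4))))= sqrt(14) / 2 + 1701561 / 187000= 10.97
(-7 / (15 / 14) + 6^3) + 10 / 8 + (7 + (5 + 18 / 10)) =13471 / 60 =224.52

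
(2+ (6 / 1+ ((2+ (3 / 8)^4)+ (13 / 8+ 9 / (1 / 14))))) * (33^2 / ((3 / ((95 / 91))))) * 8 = 19442401605 / 46592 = 417290.56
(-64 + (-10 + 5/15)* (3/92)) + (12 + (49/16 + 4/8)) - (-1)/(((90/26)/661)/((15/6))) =1419643/3312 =428.64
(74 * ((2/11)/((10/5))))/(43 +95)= 37/759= 0.05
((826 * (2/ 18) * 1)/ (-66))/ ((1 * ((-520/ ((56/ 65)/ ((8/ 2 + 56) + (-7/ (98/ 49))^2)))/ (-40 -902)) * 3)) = -3631096/ 362644425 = -0.01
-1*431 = -431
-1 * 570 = -570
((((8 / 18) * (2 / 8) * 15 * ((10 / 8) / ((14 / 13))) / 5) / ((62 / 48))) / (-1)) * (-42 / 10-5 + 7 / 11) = 6123 / 2387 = 2.57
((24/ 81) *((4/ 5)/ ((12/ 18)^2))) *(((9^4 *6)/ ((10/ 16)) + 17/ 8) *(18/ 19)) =15117054/ 475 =31825.38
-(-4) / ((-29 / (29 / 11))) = -4 / 11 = -0.36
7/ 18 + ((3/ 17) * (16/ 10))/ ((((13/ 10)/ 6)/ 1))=6731/ 3978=1.69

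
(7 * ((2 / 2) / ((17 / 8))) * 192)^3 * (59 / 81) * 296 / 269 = 803984591814656 / 3964791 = 202781077.69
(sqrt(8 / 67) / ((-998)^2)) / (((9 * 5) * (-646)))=-sqrt(134) / 969953515380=-0.00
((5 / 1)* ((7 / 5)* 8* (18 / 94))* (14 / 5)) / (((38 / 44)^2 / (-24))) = -81962496 / 84835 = -966.14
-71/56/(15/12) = -71/70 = -1.01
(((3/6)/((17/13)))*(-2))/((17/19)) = -0.85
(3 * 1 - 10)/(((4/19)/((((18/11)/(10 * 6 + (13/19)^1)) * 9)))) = -204687/25366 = -8.07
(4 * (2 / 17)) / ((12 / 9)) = 6 / 17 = 0.35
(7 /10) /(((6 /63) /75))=2205 /4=551.25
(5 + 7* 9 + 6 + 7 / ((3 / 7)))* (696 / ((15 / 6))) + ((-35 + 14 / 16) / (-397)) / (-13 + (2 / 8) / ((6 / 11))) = 2146575239 / 85355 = 25148.79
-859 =-859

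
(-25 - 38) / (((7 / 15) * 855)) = -3 / 19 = -0.16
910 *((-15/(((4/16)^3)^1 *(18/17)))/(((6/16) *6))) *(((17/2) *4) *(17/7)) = -817523200/27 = -30278637.04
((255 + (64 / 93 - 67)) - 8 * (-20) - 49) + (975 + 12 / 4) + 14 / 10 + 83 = 633371 / 465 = 1362.09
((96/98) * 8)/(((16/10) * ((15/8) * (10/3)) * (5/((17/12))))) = 0.22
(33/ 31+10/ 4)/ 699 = 221/ 43338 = 0.01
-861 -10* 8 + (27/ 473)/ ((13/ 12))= -940.95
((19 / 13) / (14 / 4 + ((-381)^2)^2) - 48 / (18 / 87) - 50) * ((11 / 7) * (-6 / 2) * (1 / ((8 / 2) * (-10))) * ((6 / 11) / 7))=-347620097606391 / 134226830439065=-2.59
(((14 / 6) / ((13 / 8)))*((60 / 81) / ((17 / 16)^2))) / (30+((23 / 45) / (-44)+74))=63078400 / 6961995261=0.01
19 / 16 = 1.19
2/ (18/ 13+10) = 13/ 74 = 0.18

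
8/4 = 2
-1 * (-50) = 50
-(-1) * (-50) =-50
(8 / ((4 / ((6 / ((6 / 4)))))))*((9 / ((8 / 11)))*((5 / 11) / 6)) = 15 / 2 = 7.50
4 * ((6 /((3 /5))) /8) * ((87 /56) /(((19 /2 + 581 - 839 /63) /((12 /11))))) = 2349 /159995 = 0.01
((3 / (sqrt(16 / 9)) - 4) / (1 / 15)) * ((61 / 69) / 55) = -427 / 1012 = -0.42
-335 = -335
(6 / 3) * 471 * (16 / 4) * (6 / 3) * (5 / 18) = 6280 / 3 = 2093.33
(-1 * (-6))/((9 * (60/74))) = 37/45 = 0.82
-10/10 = -1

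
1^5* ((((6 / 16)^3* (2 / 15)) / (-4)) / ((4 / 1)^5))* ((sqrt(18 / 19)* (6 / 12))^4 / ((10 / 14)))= -5103 / 37853593600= -0.00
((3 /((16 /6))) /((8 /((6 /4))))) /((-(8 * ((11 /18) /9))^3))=-14348907 /10903552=-1.32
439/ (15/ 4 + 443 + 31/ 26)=22828/ 23293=0.98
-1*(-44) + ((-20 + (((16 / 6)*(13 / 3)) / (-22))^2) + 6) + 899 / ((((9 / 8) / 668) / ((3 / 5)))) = 15696988022 / 49005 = 320314.01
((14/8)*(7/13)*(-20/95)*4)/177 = -196/43719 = -0.00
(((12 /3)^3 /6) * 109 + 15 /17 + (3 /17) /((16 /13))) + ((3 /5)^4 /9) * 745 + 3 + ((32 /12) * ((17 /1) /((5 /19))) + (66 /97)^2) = 1295763286129 /959718000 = 1350.15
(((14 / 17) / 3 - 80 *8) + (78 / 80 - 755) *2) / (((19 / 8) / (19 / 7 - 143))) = 4302595684 / 33915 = 126864.09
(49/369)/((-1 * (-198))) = 49/73062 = 0.00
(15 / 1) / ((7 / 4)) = 60 / 7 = 8.57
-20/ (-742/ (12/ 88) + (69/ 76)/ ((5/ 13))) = 22800/ 6200429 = 0.00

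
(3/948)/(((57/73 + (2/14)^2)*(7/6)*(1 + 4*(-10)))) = -511/5886764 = -0.00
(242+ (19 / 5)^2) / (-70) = -6411 / 1750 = -3.66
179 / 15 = 11.93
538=538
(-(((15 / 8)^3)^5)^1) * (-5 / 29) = 2189469451904296875 / 1020346790576128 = 2145.81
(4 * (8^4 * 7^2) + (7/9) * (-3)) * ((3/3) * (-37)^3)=-121994761973/3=-40664920657.67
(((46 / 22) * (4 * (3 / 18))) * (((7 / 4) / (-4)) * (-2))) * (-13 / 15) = -2093 / 1980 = -1.06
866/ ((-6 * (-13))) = 433/ 39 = 11.10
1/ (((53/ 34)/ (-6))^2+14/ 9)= 4624/ 7505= 0.62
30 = 30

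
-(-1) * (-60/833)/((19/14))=-120/2261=-0.05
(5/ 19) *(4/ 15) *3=4/ 19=0.21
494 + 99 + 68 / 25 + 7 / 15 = 596.19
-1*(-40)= 40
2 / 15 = 0.13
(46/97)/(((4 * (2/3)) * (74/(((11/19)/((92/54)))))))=891/1091056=0.00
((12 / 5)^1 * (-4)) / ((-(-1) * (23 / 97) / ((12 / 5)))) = -97.17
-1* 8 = -8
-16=-16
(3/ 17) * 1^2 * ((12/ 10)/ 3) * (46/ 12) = 23/ 85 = 0.27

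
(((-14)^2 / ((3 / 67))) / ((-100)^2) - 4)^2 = 713798089 / 56250000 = 12.69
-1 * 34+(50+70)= 86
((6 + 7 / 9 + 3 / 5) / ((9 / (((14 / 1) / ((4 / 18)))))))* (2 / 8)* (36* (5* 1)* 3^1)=6972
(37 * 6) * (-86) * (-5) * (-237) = -22624020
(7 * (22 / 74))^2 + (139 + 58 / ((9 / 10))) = 2560000 / 12321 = 207.78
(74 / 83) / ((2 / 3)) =111 / 83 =1.34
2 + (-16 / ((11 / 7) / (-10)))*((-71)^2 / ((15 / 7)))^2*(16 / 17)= 530326534.44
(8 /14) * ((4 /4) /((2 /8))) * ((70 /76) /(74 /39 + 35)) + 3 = 83583 /27341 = 3.06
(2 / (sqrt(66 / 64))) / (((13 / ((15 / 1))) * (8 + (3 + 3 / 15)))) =25 * sqrt(66) / 1001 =0.20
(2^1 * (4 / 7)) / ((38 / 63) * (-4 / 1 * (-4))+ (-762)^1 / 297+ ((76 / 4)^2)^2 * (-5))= -792 / 451557355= -0.00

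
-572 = -572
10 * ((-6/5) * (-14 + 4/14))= 1152/7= 164.57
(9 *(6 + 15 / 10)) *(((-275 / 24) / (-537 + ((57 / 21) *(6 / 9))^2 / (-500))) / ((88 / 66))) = 2046515625 / 1894559104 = 1.08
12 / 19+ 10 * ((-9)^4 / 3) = 415542 / 19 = 21870.63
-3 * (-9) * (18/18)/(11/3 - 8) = -81/13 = -6.23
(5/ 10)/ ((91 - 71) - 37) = -1/ 34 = -0.03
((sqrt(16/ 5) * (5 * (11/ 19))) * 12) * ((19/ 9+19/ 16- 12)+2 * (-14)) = -58135 * sqrt(5)/ 57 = -2280.59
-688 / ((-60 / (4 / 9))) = 5.10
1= 1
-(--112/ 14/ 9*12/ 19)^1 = -32/ 57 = -0.56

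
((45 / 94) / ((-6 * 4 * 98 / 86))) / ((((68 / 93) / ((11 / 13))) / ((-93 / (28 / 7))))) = 61364655 / 130294528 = 0.47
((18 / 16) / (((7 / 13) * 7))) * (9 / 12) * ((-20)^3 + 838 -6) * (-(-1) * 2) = -3209.14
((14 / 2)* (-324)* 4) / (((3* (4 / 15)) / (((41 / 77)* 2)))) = -132840 / 11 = -12076.36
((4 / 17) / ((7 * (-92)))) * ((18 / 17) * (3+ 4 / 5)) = -342 / 232645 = -0.00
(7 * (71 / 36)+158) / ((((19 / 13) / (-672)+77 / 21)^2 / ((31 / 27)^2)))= 12600443797760 / 747102651201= 16.87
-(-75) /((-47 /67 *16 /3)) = -15075 /752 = -20.05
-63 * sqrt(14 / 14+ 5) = -63 * sqrt(6) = -154.32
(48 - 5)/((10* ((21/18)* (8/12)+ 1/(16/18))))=1548/685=2.26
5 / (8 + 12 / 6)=1 / 2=0.50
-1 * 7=-7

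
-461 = -461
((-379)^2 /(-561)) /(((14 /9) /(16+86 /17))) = -77135217 /22253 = -3466.28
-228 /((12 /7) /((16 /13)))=-163.69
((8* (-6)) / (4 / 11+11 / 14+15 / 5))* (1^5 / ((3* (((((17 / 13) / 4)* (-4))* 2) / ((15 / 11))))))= 7280 / 3621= 2.01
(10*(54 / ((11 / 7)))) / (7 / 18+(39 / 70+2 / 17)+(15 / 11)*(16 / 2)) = 28.70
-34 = -34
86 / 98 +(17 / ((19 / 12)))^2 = 2054707 / 17689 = 116.16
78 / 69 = 26 / 23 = 1.13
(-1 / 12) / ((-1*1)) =1 / 12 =0.08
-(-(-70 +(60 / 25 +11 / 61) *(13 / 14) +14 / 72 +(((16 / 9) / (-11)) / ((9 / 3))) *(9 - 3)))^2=-364368885225601 / 79422512400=-4587.73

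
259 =259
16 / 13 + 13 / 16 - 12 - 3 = -2695 / 208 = -12.96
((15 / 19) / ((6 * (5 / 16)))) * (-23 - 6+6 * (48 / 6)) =8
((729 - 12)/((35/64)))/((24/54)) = 103248/35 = 2949.94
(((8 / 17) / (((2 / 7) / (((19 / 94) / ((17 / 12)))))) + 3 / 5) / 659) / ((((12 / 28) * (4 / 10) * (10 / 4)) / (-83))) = -10982643 / 44755985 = -0.25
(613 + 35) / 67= 648 / 67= 9.67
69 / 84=23 / 28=0.82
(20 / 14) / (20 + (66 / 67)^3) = 1503815 / 22059646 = 0.07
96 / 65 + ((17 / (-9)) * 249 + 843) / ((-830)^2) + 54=745259287 / 13433550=55.48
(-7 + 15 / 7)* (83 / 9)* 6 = -5644 / 21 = -268.76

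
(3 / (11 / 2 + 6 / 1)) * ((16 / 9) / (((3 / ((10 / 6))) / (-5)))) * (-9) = 11.59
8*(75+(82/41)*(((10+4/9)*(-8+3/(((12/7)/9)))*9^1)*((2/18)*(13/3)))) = 167728/27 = 6212.15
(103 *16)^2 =2715904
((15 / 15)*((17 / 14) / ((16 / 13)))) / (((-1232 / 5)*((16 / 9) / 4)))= -9945 / 1103872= -0.01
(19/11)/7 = 19/77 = 0.25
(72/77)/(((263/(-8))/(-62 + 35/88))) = 390312/222761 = 1.75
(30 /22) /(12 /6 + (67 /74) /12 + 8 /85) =1132200 /1801349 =0.63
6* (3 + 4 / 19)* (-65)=-23790 / 19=-1252.11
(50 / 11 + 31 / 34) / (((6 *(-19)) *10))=-2041 / 426360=-0.00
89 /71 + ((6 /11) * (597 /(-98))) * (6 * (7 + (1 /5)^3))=-662361841 /4783625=-138.46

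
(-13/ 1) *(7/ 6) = -15.17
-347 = -347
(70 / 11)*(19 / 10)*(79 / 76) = 553 / 44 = 12.57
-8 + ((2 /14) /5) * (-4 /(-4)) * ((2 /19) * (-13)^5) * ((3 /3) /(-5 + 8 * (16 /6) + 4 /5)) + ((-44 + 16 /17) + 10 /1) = -61730224 /581077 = -106.23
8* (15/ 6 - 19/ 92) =422/ 23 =18.35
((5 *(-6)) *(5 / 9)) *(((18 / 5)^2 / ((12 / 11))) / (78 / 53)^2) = -91.42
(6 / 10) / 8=3 / 40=0.08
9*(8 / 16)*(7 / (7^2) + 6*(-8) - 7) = -1728 / 7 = -246.86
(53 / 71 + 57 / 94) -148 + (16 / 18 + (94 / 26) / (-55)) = -6262730327 / 42947190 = -145.82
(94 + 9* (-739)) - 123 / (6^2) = -78725 / 12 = -6560.42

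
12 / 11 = 1.09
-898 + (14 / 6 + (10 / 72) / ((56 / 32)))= -895.59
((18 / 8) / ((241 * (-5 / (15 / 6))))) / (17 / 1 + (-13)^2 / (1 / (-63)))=9 / 20494640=0.00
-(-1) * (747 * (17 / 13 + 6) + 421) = 76438 / 13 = 5879.85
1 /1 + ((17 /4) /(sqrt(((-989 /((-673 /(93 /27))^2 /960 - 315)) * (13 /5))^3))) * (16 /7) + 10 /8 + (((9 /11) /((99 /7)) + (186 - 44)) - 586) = -213779 /484 + 4316625567 * sqrt(120912537941) /4412374631310464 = -441.35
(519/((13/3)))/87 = 519/377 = 1.38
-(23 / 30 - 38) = 1117 / 30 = 37.23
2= 2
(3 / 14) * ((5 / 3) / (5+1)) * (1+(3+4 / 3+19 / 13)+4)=2105 / 3276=0.64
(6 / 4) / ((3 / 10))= 5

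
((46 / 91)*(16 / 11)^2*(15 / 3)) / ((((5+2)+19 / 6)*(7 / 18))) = 6359040 / 4701697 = 1.35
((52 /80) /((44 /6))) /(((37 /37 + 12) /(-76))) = -0.52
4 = 4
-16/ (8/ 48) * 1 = -96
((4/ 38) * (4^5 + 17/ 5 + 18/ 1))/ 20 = 5227/ 950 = 5.50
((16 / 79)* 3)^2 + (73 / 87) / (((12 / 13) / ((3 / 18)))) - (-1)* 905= 35400084685 / 39093624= 905.52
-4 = -4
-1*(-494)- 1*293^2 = -85355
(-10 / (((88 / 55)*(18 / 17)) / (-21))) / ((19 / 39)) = 38675 / 152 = 254.44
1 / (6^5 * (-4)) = -1 / 31104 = -0.00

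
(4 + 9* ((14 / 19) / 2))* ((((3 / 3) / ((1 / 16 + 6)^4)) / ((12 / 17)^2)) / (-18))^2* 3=48693432549376 / 325668878147145860433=0.00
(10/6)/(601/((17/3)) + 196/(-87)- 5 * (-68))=2465/656389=0.00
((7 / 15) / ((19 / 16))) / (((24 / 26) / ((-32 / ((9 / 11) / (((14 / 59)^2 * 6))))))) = -50226176 / 8928765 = -5.63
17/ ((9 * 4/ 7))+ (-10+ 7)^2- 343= -11905/ 36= -330.69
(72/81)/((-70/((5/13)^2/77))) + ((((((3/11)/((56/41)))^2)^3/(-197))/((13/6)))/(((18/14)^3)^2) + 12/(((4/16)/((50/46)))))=110459319749272020786229/2117137953132400214016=52.17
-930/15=-62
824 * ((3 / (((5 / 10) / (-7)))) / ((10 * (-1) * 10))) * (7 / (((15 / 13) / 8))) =2099552 / 125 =16796.42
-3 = -3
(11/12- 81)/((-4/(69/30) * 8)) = 22103/3840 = 5.76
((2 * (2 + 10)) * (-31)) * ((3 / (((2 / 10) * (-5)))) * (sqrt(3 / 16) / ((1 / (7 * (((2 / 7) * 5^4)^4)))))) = 1362304687500000 * sqrt(3) / 343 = 6879244705945.31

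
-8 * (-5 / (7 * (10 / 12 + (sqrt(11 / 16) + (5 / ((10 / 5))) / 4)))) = 4800 / 829 - 5760 * sqrt(11) / 5803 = 2.50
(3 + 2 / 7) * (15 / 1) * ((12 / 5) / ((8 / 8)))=828 / 7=118.29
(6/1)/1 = 6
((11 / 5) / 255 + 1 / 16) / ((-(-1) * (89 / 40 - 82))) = -0.00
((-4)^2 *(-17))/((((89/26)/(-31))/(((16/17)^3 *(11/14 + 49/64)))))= 573614080/180047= 3185.91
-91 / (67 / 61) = -5551 / 67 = -82.85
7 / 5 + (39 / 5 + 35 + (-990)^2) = 4900721 / 5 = 980144.20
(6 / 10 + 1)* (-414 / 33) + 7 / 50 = -10963 / 550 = -19.93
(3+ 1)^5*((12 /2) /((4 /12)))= 18432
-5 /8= -0.62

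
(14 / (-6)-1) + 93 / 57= -97 / 57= -1.70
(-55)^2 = 3025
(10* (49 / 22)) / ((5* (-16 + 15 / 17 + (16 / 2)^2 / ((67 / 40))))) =55811 / 289311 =0.19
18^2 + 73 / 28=9145 / 28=326.61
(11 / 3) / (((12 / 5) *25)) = 11 / 180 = 0.06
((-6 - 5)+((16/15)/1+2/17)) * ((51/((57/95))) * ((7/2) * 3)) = -17521/2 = -8760.50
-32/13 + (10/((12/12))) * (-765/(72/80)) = -110532/13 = -8502.46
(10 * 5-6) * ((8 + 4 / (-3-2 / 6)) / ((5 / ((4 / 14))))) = 2992 / 175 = 17.10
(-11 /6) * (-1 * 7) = 77 /6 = 12.83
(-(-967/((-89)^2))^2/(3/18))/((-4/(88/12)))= 10285979/62742241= 0.16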